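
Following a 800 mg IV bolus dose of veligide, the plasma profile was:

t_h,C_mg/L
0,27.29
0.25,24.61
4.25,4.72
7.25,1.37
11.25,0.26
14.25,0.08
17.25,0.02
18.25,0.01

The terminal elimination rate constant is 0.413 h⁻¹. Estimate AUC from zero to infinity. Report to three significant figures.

AUC = 78.2 mg/L·h

Trapezoidal AUC_0→18.25:
  [0→0.25]: (27.29+24.61)/2 × 0.25 = 6.4875
  [0.25→4.25]: (24.61+4.72)/2 × 4 = 58.66
  [4.25→7.25]: (4.72+1.37)/2 × 3 = 9.135
  [7.25→11.25]: (1.37+0.26)/2 × 4 = 3.26
  [11.25→14.25]: (0.26+0.08)/2 × 3 = 0.51
  [14.25→17.25]: (0.08+0.02)/2 × 3 = 0.15
  [17.25→18.25]: (0.02+0.01)/2 × 1 = 0.015
  Sum = 78.2175 mg/L·h
Extrapolated tail: C_last / k_e = 0.01 / 0.413 = 0.024
AUC_0→∞ = 78.2175 + 0.024 = 78.2415 mg/L·h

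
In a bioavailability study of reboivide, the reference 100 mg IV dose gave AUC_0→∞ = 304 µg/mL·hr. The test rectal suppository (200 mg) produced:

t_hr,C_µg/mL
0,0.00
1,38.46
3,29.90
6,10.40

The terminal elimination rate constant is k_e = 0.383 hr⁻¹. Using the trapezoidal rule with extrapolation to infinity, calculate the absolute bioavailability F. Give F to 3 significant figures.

F = 0.288

Trapezoidal AUC_0→6 (rectal suppository):
  [0→1]: (0.00+38.46)/2 × 1 = 19.23
  [1→3]: (38.46+29.90)/2 × 2 = 68.36
  [3→6]: (29.90+10.40)/2 × 3 = 60.45
  Sum = 148.04 µg/mL·hr
Tail: C_last/k_e = 10.40/0.383 = 27.154
AUC_0→∞ (rectal suppository) = 148.04 + 27.154 = 175.194 µg/mL·hr
F = (AUC_ev/D_ev)/(AUC_iv/D_iv) = (175.194/200)/(304/100) = 0.87597/3.04 = 0.2881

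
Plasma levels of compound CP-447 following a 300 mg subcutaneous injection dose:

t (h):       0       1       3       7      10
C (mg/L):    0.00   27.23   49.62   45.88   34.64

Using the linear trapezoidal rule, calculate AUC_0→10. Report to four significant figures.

Trapezoidal AUC_0→10:
  [0→1]: (0.00+27.23)/2 × 1 = 13.615
  [1→3]: (27.23+49.62)/2 × 2 = 76.85
  [3→7]: (49.62+45.88)/2 × 4 = 191.0
  [7→10]: (45.88+34.64)/2 × 3 = 120.78
  Sum = 402.245 mg/L·h

AUC = 402.2 mg/L·h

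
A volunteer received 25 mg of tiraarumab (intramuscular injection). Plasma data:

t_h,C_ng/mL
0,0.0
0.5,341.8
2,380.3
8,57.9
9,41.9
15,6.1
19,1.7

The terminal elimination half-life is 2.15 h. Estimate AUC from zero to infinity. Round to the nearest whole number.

Trapezoidal AUC_0→19:
  [0→0.5]: (0.0+341.8)/2 × 0.5 = 85.45
  [0.5→2]: (341.8+380.3)/2 × 1.5 = 541.575
  [2→8]: (380.3+57.9)/2 × 6 = 1314.6
  [8→9]: (57.9+41.9)/2 × 1 = 49.9
  [9→15]: (41.9+6.1)/2 × 6 = 144.0
  [15→19]: (6.1+1.7)/2 × 4 = 15.6
  Sum = 2151.125 ng/mL·h
k_e = ln2 / t½ = 0.693147 / 2.15 = 0.3224 h^-1
Extrapolated tail: C_last / k_e = 1.7 / 0.3224 = 5.273
AUC_0→∞ = 2151.125 + 5.273 = 2156.398 ng/mL·h

AUC = 2156 ng/mL·h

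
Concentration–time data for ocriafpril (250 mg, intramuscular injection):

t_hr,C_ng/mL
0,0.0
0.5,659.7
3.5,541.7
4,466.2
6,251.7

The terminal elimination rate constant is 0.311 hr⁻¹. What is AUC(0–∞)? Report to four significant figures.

Trapezoidal AUC_0→6:
  [0→0.5]: (0.0+659.7)/2 × 0.5 = 164.925
  [0.5→3.5]: (659.7+541.7)/2 × 3 = 1802.1
  [3.5→4]: (541.7+466.2)/2 × 0.5 = 251.975
  [4→6]: (466.2+251.7)/2 × 2 = 717.9
  Sum = 2936.9 ng/mL·hr
Extrapolated tail: C_last / k_e = 251.7 / 0.311 = 809.325
AUC_0→∞ = 2936.9 + 809.325 = 3746.225 ng/mL·hr

AUC = 3746 ng/mL·hr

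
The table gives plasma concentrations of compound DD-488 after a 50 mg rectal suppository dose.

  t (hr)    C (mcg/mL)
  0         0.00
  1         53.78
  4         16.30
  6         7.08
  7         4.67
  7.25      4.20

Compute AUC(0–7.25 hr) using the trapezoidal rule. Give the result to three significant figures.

Trapezoidal AUC_0→7.25:
  [0→1]: (0.00+53.78)/2 × 1 = 26.89
  [1→4]: (53.78+16.30)/2 × 3 = 105.12
  [4→6]: (16.30+7.08)/2 × 2 = 23.38
  [6→7]: (7.08+4.67)/2 × 1 = 5.875
  [7→7.25]: (4.67+4.20)/2 × 0.25 = 1.10875
  Sum = 162.37375 mcg/mL·hr

AUC = 162 mcg/mL·hr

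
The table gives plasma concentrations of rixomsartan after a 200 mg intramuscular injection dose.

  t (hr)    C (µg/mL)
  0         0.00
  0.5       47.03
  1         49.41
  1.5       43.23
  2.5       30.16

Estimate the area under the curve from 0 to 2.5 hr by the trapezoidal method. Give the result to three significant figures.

Trapezoidal AUC_0→2.5:
  [0→0.5]: (0.00+47.03)/2 × 0.5 = 11.7575
  [0.5→1]: (47.03+49.41)/2 × 0.5 = 24.11
  [1→1.5]: (49.41+43.23)/2 × 0.5 = 23.16
  [1.5→2.5]: (43.23+30.16)/2 × 1 = 36.695
  Sum = 95.7225 µg/mL·hr

AUC = 95.7 µg/mL·hr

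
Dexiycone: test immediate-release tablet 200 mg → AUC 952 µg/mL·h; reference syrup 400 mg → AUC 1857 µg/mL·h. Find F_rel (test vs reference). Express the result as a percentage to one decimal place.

F_rel = (AUC_test/D_test) / (AUC_ref/D_ref)
      = (952/200) / (1857/400)
      = 4.76 / 4.6425 = 1.0253 = 102.53%

F_rel = 102.5%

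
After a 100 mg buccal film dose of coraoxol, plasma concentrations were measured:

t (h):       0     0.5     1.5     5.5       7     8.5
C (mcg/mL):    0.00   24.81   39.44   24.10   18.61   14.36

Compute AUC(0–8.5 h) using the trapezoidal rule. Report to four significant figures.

AUC = 222.2 mcg/mL·h

Trapezoidal AUC_0→8.5:
  [0→0.5]: (0.00+24.81)/2 × 0.5 = 6.2025
  [0.5→1.5]: (24.81+39.44)/2 × 1 = 32.125
  [1.5→5.5]: (39.44+24.10)/2 × 4 = 127.08
  [5.5→7]: (24.10+18.61)/2 × 1.5 = 32.0325
  [7→8.5]: (18.61+14.36)/2 × 1.5 = 24.7275
  Sum = 222.1675 mcg/mL·h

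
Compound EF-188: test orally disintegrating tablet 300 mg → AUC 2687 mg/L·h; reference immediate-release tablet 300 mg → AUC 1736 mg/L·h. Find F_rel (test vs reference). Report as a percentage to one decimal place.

F_rel = 154.8%

F_rel = (AUC_test/D_test) / (AUC_ref/D_ref)
      = (2687/300) / (1736/300)
      = 8.95667 / 5.78667 = 1.5478 = 154.78%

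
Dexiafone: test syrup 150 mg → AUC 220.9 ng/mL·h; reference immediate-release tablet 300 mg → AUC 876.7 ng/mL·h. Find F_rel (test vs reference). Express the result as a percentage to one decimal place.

F_rel = 50.4%

F_rel = (AUC_test/D_test) / (AUC_ref/D_ref)
      = (220.9/150) / (876.7/300)
      = 1.47267 / 2.92233 = 0.5039 = 50.39%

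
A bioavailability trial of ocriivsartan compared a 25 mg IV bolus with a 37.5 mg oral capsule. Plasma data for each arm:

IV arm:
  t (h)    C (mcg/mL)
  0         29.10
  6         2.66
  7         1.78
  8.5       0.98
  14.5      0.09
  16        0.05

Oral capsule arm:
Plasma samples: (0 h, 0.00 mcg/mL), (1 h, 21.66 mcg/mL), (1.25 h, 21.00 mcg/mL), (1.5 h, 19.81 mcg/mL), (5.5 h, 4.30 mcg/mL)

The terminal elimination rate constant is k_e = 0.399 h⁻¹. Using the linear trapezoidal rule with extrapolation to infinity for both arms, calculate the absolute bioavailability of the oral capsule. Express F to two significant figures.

Trapezoidal AUC_0→16 (IV):
  [0→6]: (29.10+2.66)/2 × 6 = 95.28
  [6→7]: (2.66+1.78)/2 × 1 = 2.22
  [7→8.5]: (1.78+0.98)/2 × 1.5 = 2.07
  [8.5→14.5]: (0.98+0.09)/2 × 6 = 3.21
  [14.5→16]: (0.09+0.05)/2 × 1.5 = 0.105
  Sum = 102.885 mcg/mL·h
IV tail: 0.05/0.399 = 0.125; AUC_iv,0→∞ = 102.885 + 0.125 = 103.01 mcg/mL·h
Trapezoidal AUC_0→5.5 (oral capsule):
  [0→1]: (0.00+21.66)/2 × 1 = 10.83
  [1→1.25]: (21.66+21.00)/2 × 0.25 = 5.3325
  [1.25→1.5]: (21.00+19.81)/2 × 0.25 = 5.10125
  [1.5→5.5]: (19.81+4.30)/2 × 4 = 48.22
  Sum = 69.48375 mcg/mL·h
oral capsule tail: 4.30/0.399 = 10.777; AUC_ev,0→∞ = 69.48375 + 10.777 = 80.26075 mcg/mL·h
F = (AUC_ev/D_ev)/(AUC_iv/D_iv) = (80.26075/37.5)/(103.01/25) = 2.14029/4.1204 = 0.5194

F = 0.52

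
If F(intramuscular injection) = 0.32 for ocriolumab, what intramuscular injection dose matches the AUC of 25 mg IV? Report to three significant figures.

D_intramuscular = 78.1 mg

For equal systemic exposure: F × D_ev = D_iv
D_ev = D_iv / F = 25 / 0.32 = 78.125 mg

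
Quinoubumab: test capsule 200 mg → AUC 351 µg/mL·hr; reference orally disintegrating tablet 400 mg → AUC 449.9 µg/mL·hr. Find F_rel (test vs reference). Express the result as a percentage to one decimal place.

F_rel = 156.0%

F_rel = (AUC_test/D_test) / (AUC_ref/D_ref)
      = (351/200) / (449.9/400)
      = 1.755 / 1.12475 = 1.5603 = 156.03%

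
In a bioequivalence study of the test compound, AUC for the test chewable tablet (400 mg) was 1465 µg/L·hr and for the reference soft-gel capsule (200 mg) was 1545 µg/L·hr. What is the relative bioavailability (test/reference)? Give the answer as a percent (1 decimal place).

F_rel = (AUC_test/D_test) / (AUC_ref/D_ref)
      = (1465/400) / (1545/200)
      = 3.6625 / 7.725 = 0.4741 = 47.41%

F_rel = 47.4%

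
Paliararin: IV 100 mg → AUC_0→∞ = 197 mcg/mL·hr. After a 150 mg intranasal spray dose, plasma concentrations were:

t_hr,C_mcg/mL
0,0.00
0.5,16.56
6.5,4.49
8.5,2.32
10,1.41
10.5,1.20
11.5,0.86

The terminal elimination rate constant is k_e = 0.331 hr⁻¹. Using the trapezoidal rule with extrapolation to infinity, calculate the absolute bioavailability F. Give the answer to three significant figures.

F = 0.275

Trapezoidal AUC_0→11.5 (intranasal spray):
  [0→0.5]: (0.00+16.56)/2 × 0.5 = 4.14
  [0.5→6.5]: (16.56+4.49)/2 × 6 = 63.15
  [6.5→8.5]: (4.49+2.32)/2 × 2 = 6.81
  [8.5→10]: (2.32+1.41)/2 × 1.5 = 2.7975
  [10→10.5]: (1.41+1.20)/2 × 0.5 = 0.6525
  [10.5→11.5]: (1.20+0.86)/2 × 1 = 1.03
  Sum = 78.58 mcg/mL·hr
Tail: C_last/k_e = 0.86/0.331 = 2.598
AUC_0→∞ (intranasal spray) = 78.58 + 2.598 = 81.178 mcg/mL·hr
F = (AUC_ev/D_ev)/(AUC_iv/D_iv) = (81.178/150)/(197/100) = 0.541187/1.97 = 0.2747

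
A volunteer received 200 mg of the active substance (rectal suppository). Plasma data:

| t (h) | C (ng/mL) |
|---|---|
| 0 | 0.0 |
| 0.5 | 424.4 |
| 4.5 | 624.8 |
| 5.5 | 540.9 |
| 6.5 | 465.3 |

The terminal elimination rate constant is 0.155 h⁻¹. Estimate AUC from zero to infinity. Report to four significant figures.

AUC = 6292 ng/mL·h

Trapezoidal AUC_0→6.5:
  [0→0.5]: (0.0+424.4)/2 × 0.5 = 106.1
  [0.5→4.5]: (424.4+624.8)/2 × 4 = 2098.4
  [4.5→5.5]: (624.8+540.9)/2 × 1 = 582.85
  [5.5→6.5]: (540.9+465.3)/2 × 1 = 503.1
  Sum = 3290.45 ng/mL·h
Extrapolated tail: C_last / k_e = 465.3 / 0.155 = 3001.935
AUC_0→∞ = 3290.45 + 3001.935 = 6292.385 ng/mL·h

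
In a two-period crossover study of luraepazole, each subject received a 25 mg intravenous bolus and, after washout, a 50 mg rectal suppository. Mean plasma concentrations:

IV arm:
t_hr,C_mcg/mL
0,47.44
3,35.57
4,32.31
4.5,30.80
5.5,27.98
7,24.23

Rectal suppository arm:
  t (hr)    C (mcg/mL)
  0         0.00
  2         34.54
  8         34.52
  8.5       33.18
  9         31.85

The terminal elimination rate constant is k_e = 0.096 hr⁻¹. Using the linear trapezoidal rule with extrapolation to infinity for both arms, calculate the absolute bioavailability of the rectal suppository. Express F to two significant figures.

Trapezoidal AUC_0→7 (IV):
  [0→3]: (47.44+35.57)/2 × 3 = 124.515
  [3→4]: (35.57+32.31)/2 × 1 = 33.94
  [4→4.5]: (32.31+30.80)/2 × 0.5 = 15.7775
  [4.5→5.5]: (30.80+27.98)/2 × 1 = 29.39
  [5.5→7]: (27.98+24.23)/2 × 1.5 = 39.1575
  Sum = 242.78 mcg/mL·hr
IV tail: 24.23/0.096 = 252.396; AUC_iv,0→∞ = 242.78 + 252.396 = 495.176 mcg/mL·hr
Trapezoidal AUC_0→9 (rectal suppository):
  [0→2]: (0.00+34.54)/2 × 2 = 34.54
  [2→8]: (34.54+34.52)/2 × 6 = 207.18
  [8→8.5]: (34.52+33.18)/2 × 0.5 = 16.925
  [8.5→9]: (33.18+31.85)/2 × 0.5 = 16.2575
  Sum = 274.9025 mcg/mL·hr
rectal suppository tail: 31.85/0.096 = 331.771; AUC_ev,0→∞ = 274.9025 + 331.771 = 606.6735 mcg/mL·hr
F = (AUC_ev/D_ev)/(AUC_iv/D_iv) = (606.6735/50)/(495.176/25) = 12.13347/19.80704 = 0.6126

F = 0.61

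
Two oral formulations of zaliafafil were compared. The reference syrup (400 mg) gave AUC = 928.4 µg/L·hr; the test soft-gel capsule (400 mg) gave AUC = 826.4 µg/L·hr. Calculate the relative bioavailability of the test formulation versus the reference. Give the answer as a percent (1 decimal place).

F_rel = (AUC_test/D_test) / (AUC_ref/D_ref)
      = (826.4/400) / (928.4/400)
      = 2.066 / 2.321 = 0.8901 = 89.01%

F_rel = 89.0%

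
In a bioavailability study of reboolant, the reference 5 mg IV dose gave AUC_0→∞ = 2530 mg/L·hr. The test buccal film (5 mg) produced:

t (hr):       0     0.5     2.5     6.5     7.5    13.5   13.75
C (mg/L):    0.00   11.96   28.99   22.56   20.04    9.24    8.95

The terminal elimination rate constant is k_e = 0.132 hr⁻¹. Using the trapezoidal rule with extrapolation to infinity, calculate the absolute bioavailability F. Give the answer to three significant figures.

F = 0.129

Trapezoidal AUC_0→13.75 (buccal film):
  [0→0.5]: (0.00+11.96)/2 × 0.5 = 2.99
  [0.5→2.5]: (11.96+28.99)/2 × 2 = 40.95
  [2.5→6.5]: (28.99+22.56)/2 × 4 = 103.1
  [6.5→7.5]: (22.56+20.04)/2 × 1 = 21.3
  [7.5→13.5]: (20.04+9.24)/2 × 6 = 87.84
  [13.5→13.75]: (9.24+8.95)/2 × 0.25 = 2.27375
  Sum = 258.45375 mg/L·hr
Tail: C_last/k_e = 8.95/0.132 = 67.803
AUC_0→∞ (buccal film) = 258.45375 + 67.803 = 326.25675 mg/L·hr
F = (AUC_ev/D_ev)/(AUC_iv/D_iv) = (326.25675/5)/(2530/5) = 65.25135/506 = 0.1290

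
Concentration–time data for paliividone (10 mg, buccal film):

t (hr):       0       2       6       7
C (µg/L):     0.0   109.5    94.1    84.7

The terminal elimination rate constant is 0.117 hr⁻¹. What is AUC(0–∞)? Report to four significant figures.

AUC = 1330 µg/L·hr

Trapezoidal AUC_0→7:
  [0→2]: (0.0+109.5)/2 × 2 = 109.5
  [2→6]: (109.5+94.1)/2 × 4 = 407.2
  [6→7]: (94.1+84.7)/2 × 1 = 89.4
  Sum = 606.1 µg/L·hr
Extrapolated tail: C_last / k_e = 84.7 / 0.117 = 723.932
AUC_0→∞ = 606.1 + 723.932 = 1330.032 µg/L·hr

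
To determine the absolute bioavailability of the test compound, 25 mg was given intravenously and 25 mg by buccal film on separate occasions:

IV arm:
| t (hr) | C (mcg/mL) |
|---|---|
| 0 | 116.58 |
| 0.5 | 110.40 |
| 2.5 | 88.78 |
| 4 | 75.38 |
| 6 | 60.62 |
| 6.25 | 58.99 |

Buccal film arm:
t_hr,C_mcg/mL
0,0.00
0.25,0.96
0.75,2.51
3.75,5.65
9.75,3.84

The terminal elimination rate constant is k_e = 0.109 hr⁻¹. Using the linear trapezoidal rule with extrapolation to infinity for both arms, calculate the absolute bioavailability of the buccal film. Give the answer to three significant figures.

Trapezoidal AUC_0→6.25 (IV):
  [0→0.5]: (116.58+110.40)/2 × 0.5 = 56.745
  [0.5→2.5]: (110.40+88.78)/2 × 2 = 199.18
  [2.5→4]: (88.78+75.38)/2 × 1.5 = 123.12
  [4→6]: (75.38+60.62)/2 × 2 = 136.0
  [6→6.25]: (60.62+58.99)/2 × 0.25 = 14.95125
  Sum = 529.99625 mcg/mL·hr
IV tail: 58.99/0.109 = 541.193; AUC_iv,0→∞ = 529.99625 + 541.193 = 1071.18925 mcg/mL·hr
Trapezoidal AUC_0→9.75 (buccal film):
  [0→0.25]: (0.00+0.96)/2 × 0.25 = 0.12
  [0.25→0.75]: (0.96+2.51)/2 × 0.5 = 0.8675
  [0.75→3.75]: (2.51+5.65)/2 × 3 = 12.24
  [3.75→9.75]: (5.65+3.84)/2 × 6 = 28.47
  Sum = 41.6975 mcg/mL·hr
buccal film tail: 3.84/0.109 = 35.229; AUC_ev,0→∞ = 41.6975 + 35.229 = 76.9265 mcg/mL·hr
F = (AUC_ev/D_ev)/(AUC_iv/D_iv) = (76.9265/25)/(1071.18925/25) = 3.07706/42.84757 = 0.0718

F = 0.0718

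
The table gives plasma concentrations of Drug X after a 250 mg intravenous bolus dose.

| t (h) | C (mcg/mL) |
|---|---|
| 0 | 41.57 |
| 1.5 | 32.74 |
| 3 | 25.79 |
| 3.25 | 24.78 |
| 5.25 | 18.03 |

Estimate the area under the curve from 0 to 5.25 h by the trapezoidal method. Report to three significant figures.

AUC = 149 mcg/mL·h

Trapezoidal AUC_0→5.25:
  [0→1.5]: (41.57+32.74)/2 × 1.5 = 55.7325
  [1.5→3]: (32.74+25.79)/2 × 1.5 = 43.8975
  [3→3.25]: (25.79+24.78)/2 × 0.25 = 6.32125
  [3.25→5.25]: (24.78+18.03)/2 × 2 = 42.81
  Sum = 148.76125 mcg/mL·h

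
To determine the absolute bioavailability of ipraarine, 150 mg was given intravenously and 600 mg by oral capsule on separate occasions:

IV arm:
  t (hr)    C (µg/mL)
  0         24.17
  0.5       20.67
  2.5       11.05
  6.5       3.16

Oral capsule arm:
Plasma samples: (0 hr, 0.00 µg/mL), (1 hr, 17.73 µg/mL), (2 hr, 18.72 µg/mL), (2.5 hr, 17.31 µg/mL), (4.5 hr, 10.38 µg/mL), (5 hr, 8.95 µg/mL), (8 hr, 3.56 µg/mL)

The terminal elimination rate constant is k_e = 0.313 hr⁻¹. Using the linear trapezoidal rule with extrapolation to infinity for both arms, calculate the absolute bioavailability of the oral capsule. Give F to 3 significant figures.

Trapezoidal AUC_0→6.5 (IV):
  [0→0.5]: (24.17+20.67)/2 × 0.5 = 11.21
  [0.5→2.5]: (20.67+11.05)/2 × 2 = 31.72
  [2.5→6.5]: (11.05+3.16)/2 × 4 = 28.42
  Sum = 71.35 µg/mL·hr
IV tail: 3.16/0.313 = 10.096; AUC_iv,0→∞ = 71.35 + 10.096 = 81.446 µg/mL·hr
Trapezoidal AUC_0→8 (oral capsule):
  [0→1]: (0.00+17.73)/2 × 1 = 8.865
  [1→2]: (17.73+18.72)/2 × 1 = 18.225
  [2→2.5]: (18.72+17.31)/2 × 0.5 = 9.0075
  [2.5→4.5]: (17.31+10.38)/2 × 2 = 27.69
  [4.5→5]: (10.38+8.95)/2 × 0.5 = 4.8325
  [5→8]: (8.95+3.56)/2 × 3 = 18.765
  Sum = 87.385 µg/mL·hr
oral capsule tail: 3.56/0.313 = 11.374; AUC_ev,0→∞ = 87.385 + 11.374 = 98.759 µg/mL·hr
F = (AUC_ev/D_ev)/(AUC_iv/D_iv) = (98.759/600)/(81.446/150) = 0.164598/0.542973 = 0.3031

F = 0.303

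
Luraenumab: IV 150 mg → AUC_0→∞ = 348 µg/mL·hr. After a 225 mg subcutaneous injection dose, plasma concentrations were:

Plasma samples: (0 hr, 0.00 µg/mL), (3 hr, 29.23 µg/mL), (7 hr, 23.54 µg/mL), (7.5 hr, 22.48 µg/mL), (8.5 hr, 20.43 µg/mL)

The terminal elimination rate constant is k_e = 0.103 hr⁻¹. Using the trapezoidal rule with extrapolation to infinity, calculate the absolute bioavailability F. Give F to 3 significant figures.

Trapezoidal AUC_0→8.5 (subcutaneous injection):
  [0→3]: (0.00+29.23)/2 × 3 = 43.845
  [3→7]: (29.23+23.54)/2 × 4 = 105.54
  [7→7.5]: (23.54+22.48)/2 × 0.5 = 11.505
  [7.5→8.5]: (22.48+20.43)/2 × 1 = 21.455
  Sum = 182.345 µg/mL·hr
Tail: C_last/k_e = 20.43/0.103 = 198.350
AUC_0→∞ (subcutaneous injection) = 182.345 + 198.350 = 380.695 µg/mL·hr
F = (AUC_ev/D_ev)/(AUC_iv/D_iv) = (380.695/225)/(348/150) = 1.69198/2.32 = 0.7293

F = 0.729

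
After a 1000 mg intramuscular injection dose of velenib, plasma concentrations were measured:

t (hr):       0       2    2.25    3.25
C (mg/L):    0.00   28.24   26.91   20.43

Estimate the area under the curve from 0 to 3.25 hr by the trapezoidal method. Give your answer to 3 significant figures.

Trapezoidal AUC_0→3.25:
  [0→2]: (0.00+28.24)/2 × 2 = 28.24
  [2→2.25]: (28.24+26.91)/2 × 0.25 = 6.89375
  [2.25→3.25]: (26.91+20.43)/2 × 1 = 23.67
  Sum = 58.80375 mg/L·hr

AUC = 58.8 mg/L·hr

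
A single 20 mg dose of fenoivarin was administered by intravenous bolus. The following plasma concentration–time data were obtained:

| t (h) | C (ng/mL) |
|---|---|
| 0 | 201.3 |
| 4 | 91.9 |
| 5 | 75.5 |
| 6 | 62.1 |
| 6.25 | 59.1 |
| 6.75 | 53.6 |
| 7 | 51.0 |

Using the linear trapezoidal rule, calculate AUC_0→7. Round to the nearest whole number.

AUC = 795 ng/mL·h

Trapezoidal AUC_0→7:
  [0→4]: (201.3+91.9)/2 × 4 = 586.4
  [4→5]: (91.9+75.5)/2 × 1 = 83.7
  [5→6]: (75.5+62.1)/2 × 1 = 68.8
  [6→6.25]: (62.1+59.1)/2 × 0.25 = 15.15
  [6.25→6.75]: (59.1+53.6)/2 × 0.5 = 28.175
  [6.75→7]: (53.6+51.0)/2 × 0.25 = 13.075
  Sum = 795.3 ng/mL·h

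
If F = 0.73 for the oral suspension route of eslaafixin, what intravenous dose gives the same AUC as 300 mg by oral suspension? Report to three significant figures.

Systemic exposure from an extravascular dose = F × D_ev, so the equivalent IV dose is F × D_ev.
D_iv = F × D_ev = 0.73 × 300 = 219 mg

D_iv = 219 mg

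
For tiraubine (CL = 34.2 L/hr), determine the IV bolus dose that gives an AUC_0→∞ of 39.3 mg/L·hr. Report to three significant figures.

Dose_iv = CL × AUC_0→∞
     = 34.2 × 39.3 = 1344.06 mg

Dose = 1340 mg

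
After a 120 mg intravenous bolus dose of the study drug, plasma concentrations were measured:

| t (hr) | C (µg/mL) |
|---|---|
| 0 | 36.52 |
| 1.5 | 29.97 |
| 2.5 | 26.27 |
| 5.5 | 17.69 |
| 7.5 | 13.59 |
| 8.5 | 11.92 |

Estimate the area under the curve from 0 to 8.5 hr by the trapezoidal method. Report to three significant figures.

AUC = 188 µg/mL·hr

Trapezoidal AUC_0→8.5:
  [0→1.5]: (36.52+29.97)/2 × 1.5 = 49.8675
  [1.5→2.5]: (29.97+26.27)/2 × 1 = 28.12
  [2.5→5.5]: (26.27+17.69)/2 × 3 = 65.94
  [5.5→7.5]: (17.69+13.59)/2 × 2 = 31.28
  [7.5→8.5]: (13.59+11.92)/2 × 1 = 12.755
  Sum = 187.9625 µg/mL·hr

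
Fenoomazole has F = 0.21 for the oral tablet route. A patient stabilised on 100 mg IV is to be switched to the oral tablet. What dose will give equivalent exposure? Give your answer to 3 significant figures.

For equal systemic exposure: F × D_ev = D_iv
D_ev = D_iv / F = 100 / 0.21 = 476.19 mg

D_oral = 476 mg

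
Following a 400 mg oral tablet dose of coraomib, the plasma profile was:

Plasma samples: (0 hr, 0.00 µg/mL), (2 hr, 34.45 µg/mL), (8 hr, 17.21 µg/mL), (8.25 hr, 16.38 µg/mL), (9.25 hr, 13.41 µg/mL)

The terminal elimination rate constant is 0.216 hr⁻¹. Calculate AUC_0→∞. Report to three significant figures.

Trapezoidal AUC_0→9.25:
  [0→2]: (0.00+34.45)/2 × 2 = 34.45
  [2→8]: (34.45+17.21)/2 × 6 = 154.98
  [8→8.25]: (17.21+16.38)/2 × 0.25 = 4.19875
  [8.25→9.25]: (16.38+13.41)/2 × 1 = 14.895
  Sum = 208.52375 µg/mL·hr
Extrapolated tail: C_last / k_e = 13.41 / 0.216 = 62.083
AUC_0→∞ = 208.52375 + 62.083 = 270.60675 µg/mL·hr

AUC = 271 µg/mL·hr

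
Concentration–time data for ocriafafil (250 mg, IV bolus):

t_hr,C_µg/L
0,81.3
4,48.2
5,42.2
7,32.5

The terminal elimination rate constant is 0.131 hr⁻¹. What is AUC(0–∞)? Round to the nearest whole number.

AUC = 627 µg/L·hr

Trapezoidal AUC_0→7:
  [0→4]: (81.3+48.2)/2 × 4 = 259.0
  [4→5]: (48.2+42.2)/2 × 1 = 45.2
  [5→7]: (42.2+32.5)/2 × 2 = 74.7
  Sum = 378.9 µg/L·hr
Extrapolated tail: C_last / k_e = 32.5 / 0.131 = 248.092
AUC_0→∞ = 378.9 + 248.092 = 626.992 µg/L·hr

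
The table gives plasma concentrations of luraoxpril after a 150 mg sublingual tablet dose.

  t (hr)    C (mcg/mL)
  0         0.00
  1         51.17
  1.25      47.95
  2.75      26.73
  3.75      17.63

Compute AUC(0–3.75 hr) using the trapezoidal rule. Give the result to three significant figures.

AUC = 116 mcg/mL·hr

Trapezoidal AUC_0→3.75:
  [0→1]: (0.00+51.17)/2 × 1 = 25.585
  [1→1.25]: (51.17+47.95)/2 × 0.25 = 12.39
  [1.25→2.75]: (47.95+26.73)/2 × 1.5 = 56.01
  [2.75→3.75]: (26.73+17.63)/2 × 1 = 22.18
  Sum = 116.165 mcg/mL·hr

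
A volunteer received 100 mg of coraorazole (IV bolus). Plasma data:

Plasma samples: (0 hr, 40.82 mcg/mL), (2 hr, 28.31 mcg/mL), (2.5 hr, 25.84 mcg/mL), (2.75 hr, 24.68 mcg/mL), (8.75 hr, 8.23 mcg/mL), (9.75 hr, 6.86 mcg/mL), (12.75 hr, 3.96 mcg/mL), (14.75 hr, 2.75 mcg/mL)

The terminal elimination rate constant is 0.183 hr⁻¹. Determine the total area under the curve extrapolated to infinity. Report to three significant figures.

AUC = 233 mcg/mL·hr

Trapezoidal AUC_0→14.75:
  [0→2]: (40.82+28.31)/2 × 2 = 69.13
  [2→2.5]: (28.31+25.84)/2 × 0.5 = 13.5375
  [2.5→2.75]: (25.84+24.68)/2 × 0.25 = 6.315
  [2.75→8.75]: (24.68+8.23)/2 × 6 = 98.73
  [8.75→9.75]: (8.23+6.86)/2 × 1 = 7.545
  [9.75→12.75]: (6.86+3.96)/2 × 3 = 16.23
  [12.75→14.75]: (3.96+2.75)/2 × 2 = 6.71
  Sum = 218.1975 mcg/mL·hr
Extrapolated tail: C_last / k_e = 2.75 / 0.183 = 15.027
AUC_0→∞ = 218.1975 + 15.027 = 233.2245 mcg/mL·hr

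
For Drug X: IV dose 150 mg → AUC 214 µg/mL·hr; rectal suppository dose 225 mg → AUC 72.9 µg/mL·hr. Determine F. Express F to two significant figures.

F = (AUC_ev / D_ev) / (AUC_iv / D_iv)
  = (72.9/225) / (214/150)
  = 0.324 / 1.42667 = 0.2271

F = 0.23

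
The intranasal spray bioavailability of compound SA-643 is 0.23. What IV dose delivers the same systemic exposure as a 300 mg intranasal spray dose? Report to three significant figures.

D_iv = 69.0 mg

Systemic exposure from an extravascular dose = F × D_ev, so the equivalent IV dose is F × D_ev.
D_iv = F × D_ev = 0.23 × 300 = 69 mg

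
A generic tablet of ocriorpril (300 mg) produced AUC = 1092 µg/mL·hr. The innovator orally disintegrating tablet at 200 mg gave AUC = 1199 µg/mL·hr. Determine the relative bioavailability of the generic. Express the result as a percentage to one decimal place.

F_rel = (AUC_test/D_test) / (AUC_ref/D_ref)
      = (1092/300) / (1199/200)
      = 3.64 / 5.995 = 0.6072 = 60.72%

F_rel = 60.7%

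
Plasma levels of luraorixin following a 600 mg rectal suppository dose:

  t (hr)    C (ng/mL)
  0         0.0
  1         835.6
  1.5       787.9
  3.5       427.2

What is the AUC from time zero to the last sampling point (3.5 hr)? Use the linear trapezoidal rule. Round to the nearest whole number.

Trapezoidal AUC_0→3.5:
  [0→1]: (0.0+835.6)/2 × 1 = 417.8
  [1→1.5]: (835.6+787.9)/2 × 0.5 = 405.875
  [1.5→3.5]: (787.9+427.2)/2 × 2 = 1215.1
  Sum = 2038.775 ng/mL·hr

AUC = 2039 ng/mL·hr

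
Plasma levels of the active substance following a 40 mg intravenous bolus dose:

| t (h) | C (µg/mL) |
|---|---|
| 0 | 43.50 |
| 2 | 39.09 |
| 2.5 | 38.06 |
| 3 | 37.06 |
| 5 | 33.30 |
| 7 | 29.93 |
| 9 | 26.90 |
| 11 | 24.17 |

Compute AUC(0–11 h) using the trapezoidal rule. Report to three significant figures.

Trapezoidal AUC_0→11:
  [0→2]: (43.50+39.09)/2 × 2 = 82.59
  [2→2.5]: (39.09+38.06)/2 × 0.5 = 19.2875
  [2.5→3]: (38.06+37.06)/2 × 0.5 = 18.78
  [3→5]: (37.06+33.30)/2 × 2 = 70.36
  [5→7]: (33.30+29.93)/2 × 2 = 63.23
  [7→9]: (29.93+26.90)/2 × 2 = 56.83
  [9→11]: (26.90+24.17)/2 × 2 = 51.07
  Sum = 362.1475 µg/mL·h

AUC = 362 µg/mL·h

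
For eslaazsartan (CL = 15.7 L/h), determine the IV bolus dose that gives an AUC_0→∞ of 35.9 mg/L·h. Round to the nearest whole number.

Dose_iv = CL × AUC_0→∞
     = 15.7 × 35.9 = 563.63 mg

Dose = 564 mg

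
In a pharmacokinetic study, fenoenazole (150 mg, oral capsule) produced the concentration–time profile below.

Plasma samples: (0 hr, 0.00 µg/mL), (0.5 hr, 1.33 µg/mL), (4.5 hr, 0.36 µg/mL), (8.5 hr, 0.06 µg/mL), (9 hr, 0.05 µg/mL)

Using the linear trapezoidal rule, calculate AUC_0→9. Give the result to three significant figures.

Trapezoidal AUC_0→9:
  [0→0.5]: (0.00+1.33)/2 × 0.5 = 0.3325
  [0.5→4.5]: (1.33+0.36)/2 × 4 = 3.38
  [4.5→8.5]: (0.36+0.06)/2 × 4 = 0.84
  [8.5→9]: (0.06+0.05)/2 × 0.5 = 0.0275
  Sum = 4.58 µg/mL·hr

AUC = 4.58 µg/mL·hr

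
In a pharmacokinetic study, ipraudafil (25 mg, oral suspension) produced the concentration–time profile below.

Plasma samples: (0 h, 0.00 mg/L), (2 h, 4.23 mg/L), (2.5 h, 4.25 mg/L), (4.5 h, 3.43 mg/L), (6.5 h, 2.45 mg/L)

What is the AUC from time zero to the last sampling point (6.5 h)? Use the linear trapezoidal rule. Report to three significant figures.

AUC = 19.9 mg/L·h

Trapezoidal AUC_0→6.5:
  [0→2]: (0.00+4.23)/2 × 2 = 4.23
  [2→2.5]: (4.23+4.25)/2 × 0.5 = 2.12
  [2.5→4.5]: (4.25+3.43)/2 × 2 = 7.68
  [4.5→6.5]: (3.43+2.45)/2 × 2 = 5.88
  Sum = 19.91 mg/L·h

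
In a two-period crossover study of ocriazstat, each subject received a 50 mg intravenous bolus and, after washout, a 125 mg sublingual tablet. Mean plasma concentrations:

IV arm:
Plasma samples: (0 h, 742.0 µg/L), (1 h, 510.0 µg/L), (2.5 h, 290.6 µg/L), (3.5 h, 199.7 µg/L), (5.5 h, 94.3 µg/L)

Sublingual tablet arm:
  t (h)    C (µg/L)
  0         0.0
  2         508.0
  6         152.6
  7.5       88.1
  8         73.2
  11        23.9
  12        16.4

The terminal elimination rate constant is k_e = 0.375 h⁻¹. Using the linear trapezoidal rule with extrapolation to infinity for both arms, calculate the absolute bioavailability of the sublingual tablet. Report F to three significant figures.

F = 0.448

Trapezoidal AUC_0→5.5 (IV):
  [0→1]: (742.0+510.0)/2 × 1 = 626.0
  [1→2.5]: (510.0+290.6)/2 × 1.5 = 600.45
  [2.5→3.5]: (290.6+199.7)/2 × 1 = 245.15
  [3.5→5.5]: (199.7+94.3)/2 × 2 = 294.0
  Sum = 1765.6 µg/L·h
IV tail: 94.3/0.375 = 251.467; AUC_iv,0→∞ = 1765.6 + 251.467 = 2017.067 µg/L·h
Trapezoidal AUC_0→12 (sublingual tablet):
  [0→2]: (0.0+508.0)/2 × 2 = 508.0
  [2→6]: (508.0+152.6)/2 × 4 = 1321.2
  [6→7.5]: (152.6+88.1)/2 × 1.5 = 180.525
  [7.5→8]: (88.1+73.2)/2 × 0.5 = 40.325
  [8→11]: (73.2+23.9)/2 × 3 = 145.65
  [11→12]: (23.9+16.4)/2 × 1 = 20.15
  Sum = 2215.85 µg/L·h
sublingual tablet tail: 16.4/0.375 = 43.733; AUC_ev,0→∞ = 2215.85 + 43.733 = 2259.583 µg/L·h
F = (AUC_ev/D_ev)/(AUC_iv/D_iv) = (2259.583/125)/(2017.067/50) = 18.076664/40.34134 = 0.4481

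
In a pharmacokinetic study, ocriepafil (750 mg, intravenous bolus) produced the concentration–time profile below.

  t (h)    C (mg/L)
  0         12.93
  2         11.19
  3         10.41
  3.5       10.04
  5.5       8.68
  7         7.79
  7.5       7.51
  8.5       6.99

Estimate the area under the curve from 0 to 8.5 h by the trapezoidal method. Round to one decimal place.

AUC = 82.2 mg/L·h

Trapezoidal AUC_0→8.5:
  [0→2]: (12.93+11.19)/2 × 2 = 24.12
  [2→3]: (11.19+10.41)/2 × 1 = 10.8
  [3→3.5]: (10.41+10.04)/2 × 0.5 = 5.1125
  [3.5→5.5]: (10.04+8.68)/2 × 2 = 18.72
  [5.5→7]: (8.68+7.79)/2 × 1.5 = 12.3525
  [7→7.5]: (7.79+7.51)/2 × 0.5 = 3.825
  [7.5→8.5]: (7.51+6.99)/2 × 1 = 7.25
  Sum = 82.18 mg/L·h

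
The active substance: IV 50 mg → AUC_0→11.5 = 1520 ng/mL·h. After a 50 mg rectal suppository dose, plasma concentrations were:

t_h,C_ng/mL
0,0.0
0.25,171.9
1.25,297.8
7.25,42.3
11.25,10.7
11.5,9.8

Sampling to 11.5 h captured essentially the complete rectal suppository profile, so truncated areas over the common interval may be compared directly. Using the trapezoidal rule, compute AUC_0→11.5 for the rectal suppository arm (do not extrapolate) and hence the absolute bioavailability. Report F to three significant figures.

Trapezoidal AUC_0→11.5 (rectal suppository):
  [0→0.25]: (0.0+171.9)/2 × 0.25 = 21.4875
  [0.25→1.25]: (171.9+297.8)/2 × 1 = 234.85
  [1.25→7.25]: (297.8+42.3)/2 × 6 = 1020.3
  [7.25→11.25]: (42.3+10.7)/2 × 4 = 106.0
  [11.25→11.5]: (10.7+9.8)/2 × 0.25 = 2.5625
  Sum = 1385.2 ng/mL·h
F = (AUC_ev/D_ev)/(AUC_iv/D_iv) = (1385.2/50)/(1520/50) = 27.704/30.4 = 0.9113

F = 0.911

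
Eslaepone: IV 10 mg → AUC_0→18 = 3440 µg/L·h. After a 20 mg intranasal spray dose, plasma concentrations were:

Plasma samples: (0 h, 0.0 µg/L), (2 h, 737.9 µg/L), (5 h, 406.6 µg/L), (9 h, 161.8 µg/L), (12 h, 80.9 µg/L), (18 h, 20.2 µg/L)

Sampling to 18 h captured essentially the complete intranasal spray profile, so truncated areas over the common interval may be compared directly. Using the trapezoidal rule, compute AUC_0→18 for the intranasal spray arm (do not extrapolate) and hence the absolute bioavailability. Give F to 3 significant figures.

Trapezoidal AUC_0→18 (intranasal spray):
  [0→2]: (0.0+737.9)/2 × 2 = 737.9
  [2→5]: (737.9+406.6)/2 × 3 = 1716.75
  [5→9]: (406.6+161.8)/2 × 4 = 1136.8
  [9→12]: (161.8+80.9)/2 × 3 = 364.05
  [12→18]: (80.9+20.2)/2 × 6 = 303.3
  Sum = 4258.8 µg/L·h
F = (AUC_ev/D_ev)/(AUC_iv/D_iv) = (4258.8/20)/(3440/10) = 212.94/344 = 0.6190

F = 0.619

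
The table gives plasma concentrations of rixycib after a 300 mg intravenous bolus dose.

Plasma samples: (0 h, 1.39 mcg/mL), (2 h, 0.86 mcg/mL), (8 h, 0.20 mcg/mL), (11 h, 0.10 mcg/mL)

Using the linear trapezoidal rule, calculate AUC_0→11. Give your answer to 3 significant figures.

AUC = 5.88 mcg/mL·h

Trapezoidal AUC_0→11:
  [0→2]: (1.39+0.86)/2 × 2 = 2.25
  [2→8]: (0.86+0.20)/2 × 6 = 3.18
  [8→11]: (0.20+0.10)/2 × 3 = 0.45
  Sum = 5.88 mcg/mL·h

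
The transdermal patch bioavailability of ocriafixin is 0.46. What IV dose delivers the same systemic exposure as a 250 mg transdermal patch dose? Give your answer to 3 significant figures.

Systemic exposure from an extravascular dose = F × D_ev, so the equivalent IV dose is F × D_ev.
D_iv = F × D_ev = 0.46 × 250 = 115 mg

D_iv = 115 mg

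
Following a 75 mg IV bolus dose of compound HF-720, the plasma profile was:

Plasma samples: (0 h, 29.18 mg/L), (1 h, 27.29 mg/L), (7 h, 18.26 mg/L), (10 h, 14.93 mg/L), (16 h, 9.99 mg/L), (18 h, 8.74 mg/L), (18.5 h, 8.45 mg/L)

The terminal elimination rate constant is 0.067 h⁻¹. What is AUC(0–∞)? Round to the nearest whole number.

AUC = 439 mg/L·h

Trapezoidal AUC_0→18.5:
  [0→1]: (29.18+27.29)/2 × 1 = 28.235
  [1→7]: (27.29+18.26)/2 × 6 = 136.65
  [7→10]: (18.26+14.93)/2 × 3 = 49.785
  [10→16]: (14.93+9.99)/2 × 6 = 74.76
  [16→18]: (9.99+8.74)/2 × 2 = 18.73
  [18→18.5]: (8.74+8.45)/2 × 0.5 = 4.2975
  Sum = 312.4575 mg/L·h
Extrapolated tail: C_last / k_e = 8.45 / 0.067 = 126.119
AUC_0→∞ = 312.4575 + 126.119 = 438.5765 mg/L·h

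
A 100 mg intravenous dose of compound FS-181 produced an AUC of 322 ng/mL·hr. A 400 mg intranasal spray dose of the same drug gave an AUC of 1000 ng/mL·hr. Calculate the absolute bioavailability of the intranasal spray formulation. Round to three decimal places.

F = (AUC_ev / D_ev) / (AUC_iv / D_iv)
  = (1000/400) / (322/100)
  = 2.5 / 3.22 = 0.7764

F = 0.776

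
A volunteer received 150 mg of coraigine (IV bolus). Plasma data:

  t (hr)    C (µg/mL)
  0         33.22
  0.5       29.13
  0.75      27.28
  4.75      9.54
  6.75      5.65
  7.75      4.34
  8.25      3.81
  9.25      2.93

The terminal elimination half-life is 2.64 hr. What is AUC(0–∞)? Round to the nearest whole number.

AUC = 133 µg/mL·hr

Trapezoidal AUC_0→9.25:
  [0→0.5]: (33.22+29.13)/2 × 0.5 = 15.5875
  [0.5→0.75]: (29.13+27.28)/2 × 0.25 = 7.05125
  [0.75→4.75]: (27.28+9.54)/2 × 4 = 73.64
  [4.75→6.75]: (9.54+5.65)/2 × 2 = 15.19
  [6.75→7.75]: (5.65+4.34)/2 × 1 = 4.995
  [7.75→8.25]: (4.34+3.81)/2 × 0.5 = 2.0375
  [8.25→9.25]: (3.81+2.93)/2 × 1 = 3.37
  Sum = 121.87125 µg/mL·hr
k_e = ln2 / t½ = 0.693147 / 2.64 = 0.2626 hr^-1
Extrapolated tail: C_last / k_e = 2.93 / 0.2626 = 11.158
AUC_0→∞ = 121.87125 + 11.158 = 133.02925 µg/mL·hr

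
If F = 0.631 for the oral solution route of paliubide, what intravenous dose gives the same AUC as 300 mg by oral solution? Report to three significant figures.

D_iv = 189 mg

Systemic exposure from an extravascular dose = F × D_ev, so the equivalent IV dose is F × D_ev.
D_iv = F × D_ev = 0.631 × 300 = 189.3 mg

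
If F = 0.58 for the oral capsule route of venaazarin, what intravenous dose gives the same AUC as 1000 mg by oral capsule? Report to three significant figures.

D_iv = 580 mg

Systemic exposure from an extravascular dose = F × D_ev, so the equivalent IV dose is F × D_ev.
D_iv = F × D_ev = 0.58 × 1000 = 580 mg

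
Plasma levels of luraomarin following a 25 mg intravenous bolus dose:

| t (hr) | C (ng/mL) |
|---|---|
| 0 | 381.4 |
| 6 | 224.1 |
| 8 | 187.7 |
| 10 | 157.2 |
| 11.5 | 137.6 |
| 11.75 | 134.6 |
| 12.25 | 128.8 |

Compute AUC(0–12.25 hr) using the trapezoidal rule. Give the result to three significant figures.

Trapezoidal AUC_0→12.25:
  [0→6]: (381.4+224.1)/2 × 6 = 1816.5
  [6→8]: (224.1+187.7)/2 × 2 = 411.8
  [8→10]: (187.7+157.2)/2 × 2 = 344.9
  [10→11.5]: (157.2+137.6)/2 × 1.5 = 221.1
  [11.5→11.75]: (137.6+134.6)/2 × 0.25 = 34.025
  [11.75→12.25]: (134.6+128.8)/2 × 0.5 = 65.85
  Sum = 2894.175 ng/mL·hr

AUC = 2890 ng/mL·hr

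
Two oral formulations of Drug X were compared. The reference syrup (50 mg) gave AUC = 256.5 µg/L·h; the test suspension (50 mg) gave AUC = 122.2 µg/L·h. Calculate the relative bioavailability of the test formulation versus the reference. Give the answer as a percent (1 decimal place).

F_rel = (AUC_test/D_test) / (AUC_ref/D_ref)
      = (122.2/50) / (256.5/50)
      = 2.444 / 5.13 = 0.4764 = 47.64%

F_rel = 47.6%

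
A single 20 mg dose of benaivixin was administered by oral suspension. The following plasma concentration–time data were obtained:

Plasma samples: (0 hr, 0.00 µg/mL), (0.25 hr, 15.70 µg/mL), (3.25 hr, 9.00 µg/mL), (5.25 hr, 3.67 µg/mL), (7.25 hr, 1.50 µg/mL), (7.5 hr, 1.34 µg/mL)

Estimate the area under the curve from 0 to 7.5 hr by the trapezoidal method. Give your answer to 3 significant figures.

AUC = 57.2 µg/mL·hr

Trapezoidal AUC_0→7.5:
  [0→0.25]: (0.00+15.70)/2 × 0.25 = 1.9625
  [0.25→3.25]: (15.70+9.00)/2 × 3 = 37.05
  [3.25→5.25]: (9.00+3.67)/2 × 2 = 12.67
  [5.25→7.25]: (3.67+1.50)/2 × 2 = 5.17
  [7.25→7.5]: (1.50+1.34)/2 × 0.25 = 0.355
  Sum = 57.2075 µg/mL·hr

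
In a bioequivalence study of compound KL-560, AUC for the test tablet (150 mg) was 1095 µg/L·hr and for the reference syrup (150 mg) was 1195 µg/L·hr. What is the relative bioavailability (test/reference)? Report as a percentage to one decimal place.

F_rel = 91.6%

F_rel = (AUC_test/D_test) / (AUC_ref/D_ref)
      = (1095/150) / (1195/150)
      = 7.3 / 7.96667 = 0.9163 = 91.63%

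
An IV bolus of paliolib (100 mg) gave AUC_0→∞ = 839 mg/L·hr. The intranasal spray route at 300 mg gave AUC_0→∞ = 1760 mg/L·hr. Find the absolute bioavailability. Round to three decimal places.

F = (AUC_ev / D_ev) / (AUC_iv / D_iv)
  = (1760/300) / (839/100)
  = 5.86667 / 8.39 = 0.6992

F = 0.699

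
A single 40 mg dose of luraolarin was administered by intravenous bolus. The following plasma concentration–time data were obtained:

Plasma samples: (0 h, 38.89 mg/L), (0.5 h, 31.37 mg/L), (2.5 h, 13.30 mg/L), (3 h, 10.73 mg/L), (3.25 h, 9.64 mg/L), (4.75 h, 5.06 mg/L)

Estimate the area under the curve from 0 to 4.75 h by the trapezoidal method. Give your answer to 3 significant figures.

AUC = 81.8 mg/L·h

Trapezoidal AUC_0→4.75:
  [0→0.5]: (38.89+31.37)/2 × 0.5 = 17.565
  [0.5→2.5]: (31.37+13.30)/2 × 2 = 44.67
  [2.5→3]: (13.30+10.73)/2 × 0.5 = 6.0075
  [3→3.25]: (10.73+9.64)/2 × 0.25 = 2.54625
  [3.25→4.75]: (9.64+5.06)/2 × 1.5 = 11.025
  Sum = 81.81375 mg/L·h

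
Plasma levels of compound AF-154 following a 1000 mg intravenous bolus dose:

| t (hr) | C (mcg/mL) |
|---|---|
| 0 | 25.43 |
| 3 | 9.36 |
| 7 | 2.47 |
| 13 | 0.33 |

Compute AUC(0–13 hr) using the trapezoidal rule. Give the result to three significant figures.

AUC = 84.2 mcg/mL·hr

Trapezoidal AUC_0→13:
  [0→3]: (25.43+9.36)/2 × 3 = 52.185
  [3→7]: (9.36+2.47)/2 × 4 = 23.66
  [7→13]: (2.47+0.33)/2 × 6 = 8.4
  Sum = 84.245 mcg/mL·hr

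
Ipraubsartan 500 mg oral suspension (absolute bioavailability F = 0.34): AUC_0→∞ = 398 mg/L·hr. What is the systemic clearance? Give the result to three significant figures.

CL = F × Dose / AUC_0→∞
   = 0.34 × 500 / 398 = 0.427136 L/hr

CL = 0.427 L/hr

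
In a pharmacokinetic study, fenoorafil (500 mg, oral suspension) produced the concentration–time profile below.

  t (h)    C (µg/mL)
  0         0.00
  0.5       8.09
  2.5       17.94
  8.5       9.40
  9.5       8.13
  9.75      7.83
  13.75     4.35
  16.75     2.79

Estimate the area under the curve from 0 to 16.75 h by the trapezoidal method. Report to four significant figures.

Trapezoidal AUC_0→16.75:
  [0→0.5]: (0.00+8.09)/2 × 0.5 = 2.0225
  [0.5→2.5]: (8.09+17.94)/2 × 2 = 26.03
  [2.5→8.5]: (17.94+9.40)/2 × 6 = 82.02
  [8.5→9.5]: (9.40+8.13)/2 × 1 = 8.765
  [9.5→9.75]: (8.13+7.83)/2 × 0.25 = 1.995
  [9.75→13.75]: (7.83+4.35)/2 × 4 = 24.36
  [13.75→16.75]: (4.35+2.79)/2 × 3 = 10.71
  Sum = 155.9025 µg/mL·h

AUC = 155.9 µg/mL·h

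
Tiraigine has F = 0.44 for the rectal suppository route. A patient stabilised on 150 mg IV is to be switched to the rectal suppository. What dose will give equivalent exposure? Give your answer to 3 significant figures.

For equal systemic exposure: F × D_ev = D_iv
D_ev = D_iv / F = 150 / 0.44 = 340.909 mg

D_rectal = 341 mg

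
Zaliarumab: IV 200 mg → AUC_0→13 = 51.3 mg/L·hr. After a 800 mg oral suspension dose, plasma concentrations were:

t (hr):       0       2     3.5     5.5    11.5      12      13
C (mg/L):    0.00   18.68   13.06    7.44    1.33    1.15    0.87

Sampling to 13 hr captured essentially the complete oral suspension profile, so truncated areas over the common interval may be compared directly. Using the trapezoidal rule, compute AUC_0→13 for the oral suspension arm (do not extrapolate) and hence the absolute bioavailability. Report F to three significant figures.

F = 0.443

Trapezoidal AUC_0→13 (oral suspension):
  [0→2]: (0.00+18.68)/2 × 2 = 18.68
  [2→3.5]: (18.68+13.06)/2 × 1.5 = 23.805
  [3.5→5.5]: (13.06+7.44)/2 × 2 = 20.5
  [5.5→11.5]: (7.44+1.33)/2 × 6 = 26.31
  [11.5→12]: (1.33+1.15)/2 × 0.5 = 0.62
  [12→13]: (1.15+0.87)/2 × 1 = 1.01
  Sum = 90.925 mg/L·hr
F = (AUC_ev/D_ev)/(AUC_iv/D_iv) = (90.925/800)/(51.3/200) = 0.11365625/0.2565 = 0.4431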